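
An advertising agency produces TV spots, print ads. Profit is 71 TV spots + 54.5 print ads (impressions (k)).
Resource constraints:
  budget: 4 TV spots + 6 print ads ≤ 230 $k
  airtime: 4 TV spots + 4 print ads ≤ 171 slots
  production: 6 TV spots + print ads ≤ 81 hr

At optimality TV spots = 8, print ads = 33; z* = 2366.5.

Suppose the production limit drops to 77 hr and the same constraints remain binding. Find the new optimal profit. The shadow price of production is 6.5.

Δb = -4, so new z* = 2366.5 + (6.5)·(-4) = 2366.5 − 26 = 2340.5.

2340.5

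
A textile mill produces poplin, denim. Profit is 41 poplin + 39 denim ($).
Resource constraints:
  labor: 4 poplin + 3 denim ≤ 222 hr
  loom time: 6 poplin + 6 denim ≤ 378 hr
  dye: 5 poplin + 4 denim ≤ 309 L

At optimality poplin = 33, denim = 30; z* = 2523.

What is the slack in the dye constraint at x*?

dye used = 5·33 + 4·30 = 285; slack = 309 − 285 = 24.

24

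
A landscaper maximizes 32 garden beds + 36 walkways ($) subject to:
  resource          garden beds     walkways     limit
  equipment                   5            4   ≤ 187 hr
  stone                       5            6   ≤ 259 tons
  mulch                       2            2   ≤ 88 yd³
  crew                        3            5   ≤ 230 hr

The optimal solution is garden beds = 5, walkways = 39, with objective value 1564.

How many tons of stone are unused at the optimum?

stone used = 5·5 + 6·39 = 259; slack = 259 − 259 = 0.

0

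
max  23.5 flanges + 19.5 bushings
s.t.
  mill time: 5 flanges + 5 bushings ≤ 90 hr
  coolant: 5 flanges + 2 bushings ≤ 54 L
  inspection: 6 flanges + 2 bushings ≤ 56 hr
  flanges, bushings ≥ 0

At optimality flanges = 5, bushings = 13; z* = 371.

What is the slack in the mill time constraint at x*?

0

mill time used = 5·5 + 5·13 = 90; slack = 90 − 90 = 0.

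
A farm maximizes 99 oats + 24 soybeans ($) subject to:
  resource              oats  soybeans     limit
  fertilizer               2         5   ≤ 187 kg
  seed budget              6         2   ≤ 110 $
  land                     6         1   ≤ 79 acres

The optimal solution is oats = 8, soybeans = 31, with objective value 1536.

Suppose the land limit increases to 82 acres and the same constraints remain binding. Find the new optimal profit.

Check each constraint at x*: fertilizer 171/187 (slack 16); seed budget 110/110 (tight); land 79/79 (tight).
By complementary slackness, y = 0 for the non-binding constraint.
The binding rows give the dual system: 6·y_seed budget + 6·y_land = 99 and 2·y_seed budget + 1·y_land = 24.
Solving: y_seed budget = 7.5, y_land = 9.
Δz = y_land·Δb = 9 × (3) = 27, so new z* = 1536 + 27 = 1563.

1563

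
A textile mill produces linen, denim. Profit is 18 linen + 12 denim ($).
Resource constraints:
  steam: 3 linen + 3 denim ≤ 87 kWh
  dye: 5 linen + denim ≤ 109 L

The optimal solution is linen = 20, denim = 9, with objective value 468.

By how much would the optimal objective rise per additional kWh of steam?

3.5

At the optimum: steam uses 87 of 87 (binding); dye uses 109 of 109 (binding).
Dual feasibility on the basic columns requires 3·y_steam + 5·y_dye = 18, 3·y_steam + 1·y_dye = 12.
→ y_steam = 3.5 and y_dye = 1.5.
Shadow price of steam = 3.5.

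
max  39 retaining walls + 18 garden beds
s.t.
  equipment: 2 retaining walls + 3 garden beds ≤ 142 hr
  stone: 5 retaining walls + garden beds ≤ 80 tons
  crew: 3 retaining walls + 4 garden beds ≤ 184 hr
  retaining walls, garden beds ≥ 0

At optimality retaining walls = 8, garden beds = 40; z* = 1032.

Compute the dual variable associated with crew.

3

Check each constraint at x*: equipment 136/142 (slack 6); stone 80/80 (tight); crew 184/184 (tight).
Slack constraints have shadow price 0 (complementary slackness).
The binding rows give the dual system: 5·y_stone + 3·y_crew = 39 and 1·y_stone + 4·y_crew = 18.
→ y_stone = 6 and y_crew = 3.
Shadow price of crew = 3.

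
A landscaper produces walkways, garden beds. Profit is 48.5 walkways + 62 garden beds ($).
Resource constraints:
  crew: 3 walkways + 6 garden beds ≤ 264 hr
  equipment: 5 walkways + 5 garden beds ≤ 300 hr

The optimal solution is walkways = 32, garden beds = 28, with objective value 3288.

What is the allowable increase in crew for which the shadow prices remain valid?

96

Binding constraints: crew, equipment. The basis is B = [[3,6],[5,5]] with det -15.
Per unit increase in crew, x* moves by d = (-0.3333, 0.3333).
The basis stays optimal until walkways reaches 0; allowable increase = 96 hr.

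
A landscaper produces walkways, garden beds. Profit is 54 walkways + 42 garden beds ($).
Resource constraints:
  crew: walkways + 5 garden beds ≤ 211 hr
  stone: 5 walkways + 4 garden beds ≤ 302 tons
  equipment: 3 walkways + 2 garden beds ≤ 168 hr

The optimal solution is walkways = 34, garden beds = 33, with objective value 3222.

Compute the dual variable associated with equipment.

At the optimum: crew uses 199 of 211 (slack = 12); stone uses 302 of 302 (binding); equipment uses 168 of 168 (binding).
By complementary slackness, y = 0 for the non-binding constraint.
The binding rows give the dual system: 5·y_stone + 3·y_equipment = 54 and 4·y_stone + 2·y_equipment = 42.
Solving: y_stone = 9, y_equipment = 3.
Shadow price of equipment = 3.

3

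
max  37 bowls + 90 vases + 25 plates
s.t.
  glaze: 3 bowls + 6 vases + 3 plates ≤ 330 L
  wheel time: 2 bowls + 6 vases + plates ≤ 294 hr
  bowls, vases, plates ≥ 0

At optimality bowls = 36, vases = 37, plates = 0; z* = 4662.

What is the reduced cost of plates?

At the optimum: glaze uses 330 of 330 (binding); wheel time uses 294 of 294 (binding).
Dual feasibility on the basic columns requires 3·y_glaze + 2·y_wheel time = 37, 6·y_glaze + 6·y_wheel time = 90.
This yields shadow prices y_glaze = 7, y_wheel time = 8.
Reduced cost of plates: c₃ − yᵀa₃ = 25 − (7·3 + 8·1) = 25 − 29 = -4.

-4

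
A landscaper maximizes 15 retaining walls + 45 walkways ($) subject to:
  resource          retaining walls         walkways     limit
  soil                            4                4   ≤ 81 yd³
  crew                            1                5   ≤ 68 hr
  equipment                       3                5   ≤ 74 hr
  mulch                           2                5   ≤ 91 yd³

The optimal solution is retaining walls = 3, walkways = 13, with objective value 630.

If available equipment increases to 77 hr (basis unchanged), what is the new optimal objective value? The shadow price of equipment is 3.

639

Δb = 3, so new z* = 630 + (3)·(3) = 630 + 9 = 639.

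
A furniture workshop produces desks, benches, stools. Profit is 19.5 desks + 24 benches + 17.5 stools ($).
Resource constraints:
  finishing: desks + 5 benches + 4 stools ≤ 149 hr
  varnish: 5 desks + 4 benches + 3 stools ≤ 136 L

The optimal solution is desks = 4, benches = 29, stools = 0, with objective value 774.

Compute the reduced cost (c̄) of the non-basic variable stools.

Both finishing and varnish are binding at x*.
From A_Bᵀ y = c: 1·y_finishing + 5·y_varnish = 19.5; 5·y_finishing + 4·y_varnish = 24.
This yields shadow prices y_finishing = 2, y_varnish = 3.5.
Reduced cost of stools: c₃ − yᵀa₃ = 17.5 − (2·4 + 3.5·3) = 17.5 − 18.5 = -1.

-1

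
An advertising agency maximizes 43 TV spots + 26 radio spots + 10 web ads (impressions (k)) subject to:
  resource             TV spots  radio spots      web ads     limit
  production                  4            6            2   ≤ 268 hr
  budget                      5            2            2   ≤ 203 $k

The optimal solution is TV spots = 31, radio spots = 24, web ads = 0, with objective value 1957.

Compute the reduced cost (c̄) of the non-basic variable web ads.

-8

At the optimum: production uses 268 of 268 (binding); budget uses 203 of 203 (binding).
The binding rows give the dual system: 4·y_production + 5·y_budget = 43 and 6·y_production + 2·y_budget = 26.
→ y_production = 2 and y_budget = 7.
Reduced cost of web ads: c₃ − yᵀa₃ = 10 − (2·2 + 7·2) = 10 − 18 = -8.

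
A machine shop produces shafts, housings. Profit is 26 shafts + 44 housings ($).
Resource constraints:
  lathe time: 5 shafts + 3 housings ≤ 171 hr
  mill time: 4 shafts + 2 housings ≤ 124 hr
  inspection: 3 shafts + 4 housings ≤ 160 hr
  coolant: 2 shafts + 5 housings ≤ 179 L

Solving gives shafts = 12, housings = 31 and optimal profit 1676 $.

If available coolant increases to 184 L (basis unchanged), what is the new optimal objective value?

1696

Check each constraint at x*: lathe time 153/171 (slack 18); mill time 110/124 (slack 14); inspection 160/160 (tight); coolant 179/179 (tight).
By complementary slackness, y = 0 for the non-binding constraints.
From A_Bᵀ y = c: 3·y_inspection + 2·y_coolant = 26; 4·y_inspection + 5·y_coolant = 44.
→ y_inspection = 6 and y_coolant = 4.
Δz = y_coolant·Δb = 4 × (5) = 20, so new z* = 1676 + 20 = 1696.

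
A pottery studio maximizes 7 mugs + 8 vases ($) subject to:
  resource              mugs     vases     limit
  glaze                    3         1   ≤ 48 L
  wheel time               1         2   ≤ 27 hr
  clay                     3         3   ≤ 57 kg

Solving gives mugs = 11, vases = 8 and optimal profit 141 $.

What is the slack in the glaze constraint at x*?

glaze used = 3·11 + 1·8 = 41; slack = 48 − 41 = 7.

7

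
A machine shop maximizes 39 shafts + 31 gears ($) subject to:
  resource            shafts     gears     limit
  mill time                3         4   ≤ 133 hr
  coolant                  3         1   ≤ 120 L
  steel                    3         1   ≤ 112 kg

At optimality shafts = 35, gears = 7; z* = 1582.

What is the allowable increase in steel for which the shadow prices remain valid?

Binding constraints: mill time, steel. The basis is B = [[3,4],[3,1]] with det -9.
Per unit increase in steel, x* moves by d = (0.4444, -0.3333).
The basis stays optimal until coolant becomes binding; allowable increase = 8 kg.

8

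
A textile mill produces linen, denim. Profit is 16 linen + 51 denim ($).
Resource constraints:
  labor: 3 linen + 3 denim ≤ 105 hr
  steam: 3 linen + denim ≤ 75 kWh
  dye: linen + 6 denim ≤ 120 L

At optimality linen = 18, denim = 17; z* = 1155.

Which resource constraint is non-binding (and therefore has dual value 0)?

labor: 105/105 (binding)
steam: 71/75 (slack 4)
dye: 120/120 (binding)
By complementary slackness, a constraint with positive slack has shadow price 0 → steam.

steam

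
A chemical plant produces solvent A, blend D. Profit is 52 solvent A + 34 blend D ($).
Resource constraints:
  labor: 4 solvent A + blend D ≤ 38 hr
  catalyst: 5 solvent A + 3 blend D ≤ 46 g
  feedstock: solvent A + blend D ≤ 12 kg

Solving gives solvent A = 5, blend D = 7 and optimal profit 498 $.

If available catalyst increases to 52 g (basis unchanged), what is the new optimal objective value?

552

Check each constraint at x*: labor 27/38 (slack 11); catalyst 46/46 (tight); feedstock 12/12 (tight).
By complementary slackness, y = 0 for the non-binding constraint.
From A_Bᵀ y = c: 5·y_catalyst + 1·y_feedstock = 52; 3·y_catalyst + 1·y_feedstock = 34.
→ y_catalyst = 9 and y_feedstock = 7.
Δz = y_catalyst·Δb = 9 × (6) = 54, so new z* = 498 + 54 = 552.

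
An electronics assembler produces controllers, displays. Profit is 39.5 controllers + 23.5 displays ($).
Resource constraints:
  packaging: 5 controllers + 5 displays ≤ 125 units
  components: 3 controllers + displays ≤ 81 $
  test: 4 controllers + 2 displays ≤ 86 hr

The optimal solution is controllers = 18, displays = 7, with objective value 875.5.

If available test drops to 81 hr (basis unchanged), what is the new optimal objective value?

At the optimum: packaging uses 125 of 125 (binding); components uses 61 of 81 (slack = 20); test uses 86 of 86 (binding).
Since components is not tight, its dual is 0.
From A_Bᵀ y = c: 5·y_packaging + 4·y_test = 39.5; 5·y_packaging + 2·y_test = 23.5.
Solving: y_packaging = 1.5, y_test = 8.
Δz = y_test·Δb = 8 × (-5) = -40, so new z* = 875.5 − 40 = 835.5.

835.5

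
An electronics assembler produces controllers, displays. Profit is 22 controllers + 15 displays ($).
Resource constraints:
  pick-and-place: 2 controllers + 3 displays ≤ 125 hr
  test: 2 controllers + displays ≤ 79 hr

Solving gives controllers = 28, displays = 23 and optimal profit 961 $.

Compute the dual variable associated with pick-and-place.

Both pick-and-place and test are binding at x*.
The binding rows give the dual system: 2·y_pick-and-place + 2·y_test = 22 and 3·y_pick-and-place + 1·y_test = 15.
→ y_pick-and-place = 2 and y_test = 9.
Shadow price of pick-and-place = 2.

2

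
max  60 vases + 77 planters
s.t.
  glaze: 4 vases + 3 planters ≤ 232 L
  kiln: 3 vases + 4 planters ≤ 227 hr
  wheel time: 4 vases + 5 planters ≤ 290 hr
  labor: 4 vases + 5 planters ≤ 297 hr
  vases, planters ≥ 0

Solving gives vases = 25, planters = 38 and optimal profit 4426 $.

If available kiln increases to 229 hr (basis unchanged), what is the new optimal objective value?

Check each constraint at x*: glaze 214/232 (slack 18); kiln 227/227 (tight); wheel time 290/290 (tight); labor 290/297 (slack 7).
Since glaze, labor are not tight, their duals are 0.
The binding rows give the dual system: 3·y_kiln + 4·y_wheel time = 60 and 4·y_kiln + 5·y_wheel time = 77.
Solving: y_kiln = 8, y_wheel time = 9.
Δz = y_kiln·Δb = 8 × (2) = 16, so new z* = 4426 + 16 = 4442.

4442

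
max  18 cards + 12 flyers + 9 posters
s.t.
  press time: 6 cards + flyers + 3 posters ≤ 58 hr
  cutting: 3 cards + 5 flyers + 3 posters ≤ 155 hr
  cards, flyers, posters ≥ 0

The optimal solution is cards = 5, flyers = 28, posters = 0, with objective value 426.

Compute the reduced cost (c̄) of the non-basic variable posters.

-3

At the optimum: press time uses 58 of 58 (binding); cutting uses 155 of 155 (binding).
Dual feasibility on the basic columns requires 6·y_press time + 3·y_cutting = 18, 1·y_press time + 5·y_cutting = 12.
This yields shadow prices y_press time = 2, y_cutting = 2.
Reduced cost of posters: c₃ − yᵀa₃ = 9 − (2·3 + 2·3) = 9 − 12 = -3.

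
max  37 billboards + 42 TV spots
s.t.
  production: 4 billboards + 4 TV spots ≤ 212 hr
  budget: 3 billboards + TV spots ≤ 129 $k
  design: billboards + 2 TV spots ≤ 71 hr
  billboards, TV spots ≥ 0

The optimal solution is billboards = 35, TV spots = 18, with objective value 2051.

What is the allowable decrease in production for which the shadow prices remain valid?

Binding constraints: production, design. The basis is B = [[4,4],[1,2]] with det 4.
Per unit decrease in production, x* moves by d = (-0.5, 0.25).
The basis stays optimal until billboards reaches 0; allowable decrease = 70 hr.

70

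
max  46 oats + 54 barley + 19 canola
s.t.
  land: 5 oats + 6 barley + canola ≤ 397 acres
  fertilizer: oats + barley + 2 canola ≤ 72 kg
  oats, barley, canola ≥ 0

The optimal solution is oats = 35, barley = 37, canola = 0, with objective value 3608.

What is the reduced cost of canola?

At the optimum: land uses 397 of 397 (binding); fertilizer uses 72 of 72 (binding).
From A_Bᵀ y = c: 5·y_land + 1·y_fertilizer = 46; 6·y_land + 1·y_fertilizer = 54.
Solving: y_land = 8, y_fertilizer = 6.
Reduced cost of canola: c₃ − yᵀa₃ = 19 − (8·1 + 6·2) = 19 − 20 = -1.

-1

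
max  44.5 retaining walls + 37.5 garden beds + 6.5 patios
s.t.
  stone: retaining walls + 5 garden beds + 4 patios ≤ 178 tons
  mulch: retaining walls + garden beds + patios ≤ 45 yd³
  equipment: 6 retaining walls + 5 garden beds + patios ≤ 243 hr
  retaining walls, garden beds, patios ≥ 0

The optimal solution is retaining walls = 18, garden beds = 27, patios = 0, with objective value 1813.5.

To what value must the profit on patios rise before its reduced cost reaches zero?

At the optimum: stone uses 153 of 178 (slack = 25); mulch uses 45 of 45 (binding); equipment uses 243 of 243 (binding).
Slack constraints have shadow price 0 (complementary slackness).
From A_Bᵀ y = c: 1·y_mulch + 6·y_equipment = 44.5; 1·y_mulch + 5·y_equipment = 37.5.
This yields shadow prices y_mulch = 2.5, y_equipment = 7.
patios enters the basis when its profit ≥ yᵀa₃ = 2.5·1 + 7·1 = 9.5.

9.5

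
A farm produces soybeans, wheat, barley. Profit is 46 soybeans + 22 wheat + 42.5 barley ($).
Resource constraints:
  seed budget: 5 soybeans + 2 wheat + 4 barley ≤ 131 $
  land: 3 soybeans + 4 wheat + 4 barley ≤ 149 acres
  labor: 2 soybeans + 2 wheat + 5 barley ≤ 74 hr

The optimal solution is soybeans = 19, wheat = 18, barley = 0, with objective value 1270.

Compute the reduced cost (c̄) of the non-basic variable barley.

Check each constraint at x*: seed budget 131/131 (tight); land 129/149 (slack 20); labor 74/74 (tight).
By complementary slackness, y = 0 for the non-binding constraint.
Dual feasibility on the basic columns requires 5·y_seed budget + 2·y_labor = 46, 2·y_seed budget + 2·y_labor = 22.
Solving: y_seed budget = 8, y_labor = 3.
Reduced cost of barley: c₃ − yᵀa₃ = 42.5 − (8·4 + 3·5) = 42.5 − 47 = -4.5.

-4.5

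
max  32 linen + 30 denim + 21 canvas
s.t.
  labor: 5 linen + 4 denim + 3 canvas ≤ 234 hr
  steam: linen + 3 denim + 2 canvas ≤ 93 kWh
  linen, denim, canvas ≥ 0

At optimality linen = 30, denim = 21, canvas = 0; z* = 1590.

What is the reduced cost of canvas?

Check each constraint at x*: labor 234/234 (tight); steam 93/93 (tight).
Dual feasibility on the basic columns requires 5·y_labor + 1·y_steam = 32, 4·y_labor + 3·y_steam = 30.
Solving: y_labor = 6, y_steam = 2.
Reduced cost of canvas: c₃ − yᵀa₃ = 21 − (6·3 + 2·2) = 21 − 22 = -1.

-1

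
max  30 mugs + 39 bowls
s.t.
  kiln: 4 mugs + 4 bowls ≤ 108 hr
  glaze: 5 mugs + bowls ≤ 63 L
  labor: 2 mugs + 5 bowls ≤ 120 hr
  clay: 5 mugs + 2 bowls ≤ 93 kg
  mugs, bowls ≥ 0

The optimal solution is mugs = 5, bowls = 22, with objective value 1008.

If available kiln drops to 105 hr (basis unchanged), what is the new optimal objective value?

Check each constraint at x*: kiln 108/108 (tight); glaze 47/63 (slack 16); labor 120/120 (tight); clay 69/93 (slack 24).
Slack constraints have shadow price 0 (complementary slackness).
From A_Bᵀ y = c: 4·y_kiln + 2·y_labor = 30; 4·y_kiln + 5·y_labor = 39.
→ y_kiln = 6 and y_labor = 3.
Δz = y_kiln·Δb = 6 × (-3) = -18, so new z* = 1008 − 18 = 990.

990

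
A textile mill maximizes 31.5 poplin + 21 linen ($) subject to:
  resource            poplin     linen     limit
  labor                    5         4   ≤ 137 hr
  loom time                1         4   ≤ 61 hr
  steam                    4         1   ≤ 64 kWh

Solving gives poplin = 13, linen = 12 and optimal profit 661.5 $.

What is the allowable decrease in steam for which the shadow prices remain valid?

48.75

Binding constraints: loom time, steam. The basis is B = [[1,4],[4,1]] with det -15.
Per unit decrease in steam, x* moves by d = (-0.2667, 0.0667).
The basis stays optimal until poplin reaches 0; allowable decrease = 48.75 kWh.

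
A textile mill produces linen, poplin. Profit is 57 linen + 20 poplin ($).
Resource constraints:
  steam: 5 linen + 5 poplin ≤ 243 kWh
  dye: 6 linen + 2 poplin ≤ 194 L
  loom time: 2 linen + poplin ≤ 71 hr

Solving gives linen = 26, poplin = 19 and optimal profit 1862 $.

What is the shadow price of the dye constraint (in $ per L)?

8.5

Check each constraint at x*: steam 225/243 (slack 18); dye 194/194 (tight); loom time 71/71 (tight).
Since steam is not tight, its dual is 0.
Dual feasibility on the basic columns requires 6·y_dye + 2·y_loom time = 57, 2·y_dye + 1·y_loom time = 20.
Solving: y_dye = 8.5, y_loom time = 3.
Shadow price of dye = 8.5.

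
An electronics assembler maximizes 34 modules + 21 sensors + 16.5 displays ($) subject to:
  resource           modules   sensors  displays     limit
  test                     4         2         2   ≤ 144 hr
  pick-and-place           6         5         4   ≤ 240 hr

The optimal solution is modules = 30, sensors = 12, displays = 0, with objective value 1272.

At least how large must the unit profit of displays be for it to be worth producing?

Check each constraint at x*: test 144/144 (tight); pick-and-place 240/240 (tight).
Dual feasibility on the basic columns requires 4·y_test + 6·y_pick-and-place = 34, 2·y_test + 5·y_pick-and-place = 21.
This yields shadow prices y_test = 5.5, y_pick-and-place = 2.
displays enters the basis when its profit ≥ yᵀa₃ = 5.5·2 + 2·4 = 19.

19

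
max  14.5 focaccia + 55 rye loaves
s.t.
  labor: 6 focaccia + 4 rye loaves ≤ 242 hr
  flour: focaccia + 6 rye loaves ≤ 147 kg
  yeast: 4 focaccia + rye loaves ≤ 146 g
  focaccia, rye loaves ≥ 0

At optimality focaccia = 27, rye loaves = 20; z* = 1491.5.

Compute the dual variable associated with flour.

8.5

At the optimum: labor uses 242 of 242 (binding); flour uses 147 of 147 (binding); yeast uses 128 of 146 (slack = 18).
Since yeast is not tight, its dual is 0.
From A_Bᵀ y = c: 6·y_labor + 1·y_flour = 14.5; 4·y_labor + 6·y_flour = 55.
Solving: y_labor = 1, y_flour = 8.5.
Shadow price of flour = 8.5.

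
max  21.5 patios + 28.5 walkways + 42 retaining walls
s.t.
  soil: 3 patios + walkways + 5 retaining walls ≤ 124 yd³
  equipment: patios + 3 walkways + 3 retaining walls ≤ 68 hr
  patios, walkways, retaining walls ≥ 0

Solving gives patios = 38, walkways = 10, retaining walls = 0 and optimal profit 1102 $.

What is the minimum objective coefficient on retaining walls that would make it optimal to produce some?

46.5

At the optimum: soil uses 124 of 124 (binding); equipment uses 68 of 68 (binding).
Dual feasibility on the basic columns requires 3·y_soil + 1·y_equipment = 21.5, 1·y_soil + 3·y_equipment = 28.5.
Solving: y_soil = 4.5, y_equipment = 8.
retaining walls enters the basis when its profit ≥ yᵀa₃ = 4.5·5 + 8·3 = 46.5.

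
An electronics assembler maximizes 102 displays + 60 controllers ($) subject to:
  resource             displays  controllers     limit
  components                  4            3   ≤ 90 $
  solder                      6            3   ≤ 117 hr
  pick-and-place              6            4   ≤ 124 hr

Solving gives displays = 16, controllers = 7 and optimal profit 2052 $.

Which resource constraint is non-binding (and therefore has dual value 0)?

components

components: 85/90 (slack 5)
solder: 117/117 (binding)
pick-and-place: 124/124 (binding)
By complementary slackness, a constraint with positive slack has shadow price 0 → components.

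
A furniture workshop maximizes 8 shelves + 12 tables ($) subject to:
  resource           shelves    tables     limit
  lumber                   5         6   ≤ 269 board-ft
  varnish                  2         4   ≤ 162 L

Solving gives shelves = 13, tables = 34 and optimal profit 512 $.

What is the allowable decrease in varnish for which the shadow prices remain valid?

Binding constraints: lumber, varnish. The basis is B = [[5,6],[2,4]] with det 8.
Per unit decrease in varnish, x* moves by d = (0.75, -0.625).
The basis stays optimal until tables reaches 0; allowable decrease = 54.4 L.

54.4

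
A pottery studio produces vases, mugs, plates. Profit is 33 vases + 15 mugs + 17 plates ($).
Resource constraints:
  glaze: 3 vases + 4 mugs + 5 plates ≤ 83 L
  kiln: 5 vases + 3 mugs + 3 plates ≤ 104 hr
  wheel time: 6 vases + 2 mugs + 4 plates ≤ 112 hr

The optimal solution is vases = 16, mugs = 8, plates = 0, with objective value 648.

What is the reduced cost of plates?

-4

Check each constraint at x*: glaze 80/83 (slack 3); kiln 104/104 (tight); wheel time 112/112 (tight).
By complementary slackness, y = 0 for the non-binding constraint.
From A_Bᵀ y = c: 5·y_kiln + 6·y_wheel time = 33; 3·y_kiln + 2·y_wheel time = 15.
Solving: y_kiln = 3, y_wheel time = 3.
Reduced cost of plates: c₃ − yᵀa₃ = 17 − (3·3 + 3·4) = 17 − 21 = -4.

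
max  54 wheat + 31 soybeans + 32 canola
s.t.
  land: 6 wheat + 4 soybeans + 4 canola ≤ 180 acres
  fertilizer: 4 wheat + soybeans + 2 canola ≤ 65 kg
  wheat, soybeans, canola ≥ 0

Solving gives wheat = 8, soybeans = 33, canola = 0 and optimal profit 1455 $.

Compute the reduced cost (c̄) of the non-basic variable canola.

At the optimum: land uses 180 of 180 (binding); fertilizer uses 65 of 65 (binding).
From A_Bᵀ y = c: 6·y_land + 4·y_fertilizer = 54; 4·y_land + 1·y_fertilizer = 31.
This yields shadow prices y_land = 7, y_fertilizer = 3.
Reduced cost of canola: c₃ − yᵀa₃ = 32 − (7·4 + 3·2) = 32 − 34 = -2.

-2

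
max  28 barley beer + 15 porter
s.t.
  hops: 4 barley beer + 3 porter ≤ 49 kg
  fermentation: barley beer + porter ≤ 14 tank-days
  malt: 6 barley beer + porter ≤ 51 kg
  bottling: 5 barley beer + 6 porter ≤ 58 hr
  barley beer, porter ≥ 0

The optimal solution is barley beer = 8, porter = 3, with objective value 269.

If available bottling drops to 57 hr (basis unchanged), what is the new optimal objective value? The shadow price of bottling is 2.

Δb = -1, so new z* = 269 + (2)·(-1) = 269 − 2 = 267.

267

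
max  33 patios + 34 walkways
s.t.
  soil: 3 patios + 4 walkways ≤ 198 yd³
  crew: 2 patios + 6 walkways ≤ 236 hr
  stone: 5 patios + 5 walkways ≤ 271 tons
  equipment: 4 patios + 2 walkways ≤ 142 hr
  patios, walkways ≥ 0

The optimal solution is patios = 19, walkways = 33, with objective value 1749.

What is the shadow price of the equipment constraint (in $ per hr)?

6.5

At the optimum: soil uses 189 of 198 (slack = 9); crew uses 236 of 236 (binding); stone uses 260 of 271 (slack = 11); equipment uses 142 of 142 (binding).
Since soil, stone are not tight, their duals are 0.
Dual feasibility on the basic columns requires 2·y_crew + 4·y_equipment = 33, 6·y_crew + 2·y_equipment = 34.
Solving: y_crew = 3.5, y_equipment = 6.5.
Shadow price of equipment = 6.5.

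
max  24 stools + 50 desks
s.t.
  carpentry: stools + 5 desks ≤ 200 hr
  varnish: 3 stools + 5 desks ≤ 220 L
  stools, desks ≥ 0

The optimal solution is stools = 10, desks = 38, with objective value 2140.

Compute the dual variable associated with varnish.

Both carpentry and varnish are binding at x*.
Dual feasibility on the basic columns requires 1·y_carpentry + 3·y_varnish = 24, 5·y_carpentry + 5·y_varnish = 50.
→ y_carpentry = 3 and y_varnish = 7.
Shadow price of varnish = 7.

7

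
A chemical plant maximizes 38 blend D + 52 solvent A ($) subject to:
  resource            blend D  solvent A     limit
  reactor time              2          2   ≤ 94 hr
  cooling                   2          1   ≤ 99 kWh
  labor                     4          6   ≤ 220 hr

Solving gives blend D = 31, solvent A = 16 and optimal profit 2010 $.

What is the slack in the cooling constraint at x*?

cooling used = 2·31 + 1·16 = 78; slack = 99 − 78 = 21.

21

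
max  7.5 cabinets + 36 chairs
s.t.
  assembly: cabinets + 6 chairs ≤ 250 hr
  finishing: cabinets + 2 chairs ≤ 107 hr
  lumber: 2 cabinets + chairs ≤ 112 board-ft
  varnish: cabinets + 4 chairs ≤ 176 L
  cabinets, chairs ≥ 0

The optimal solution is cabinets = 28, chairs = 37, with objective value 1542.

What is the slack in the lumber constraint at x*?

19

lumber used = 2·28 + 1·37 = 93; slack = 112 − 93 = 19.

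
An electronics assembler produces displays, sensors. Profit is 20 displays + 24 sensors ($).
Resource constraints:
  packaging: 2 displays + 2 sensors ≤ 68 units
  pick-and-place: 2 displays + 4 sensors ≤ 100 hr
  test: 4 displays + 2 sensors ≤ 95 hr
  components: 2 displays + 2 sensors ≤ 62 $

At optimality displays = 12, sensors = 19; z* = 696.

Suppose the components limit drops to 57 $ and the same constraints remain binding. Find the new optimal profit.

656

At the optimum: packaging uses 62 of 68 (slack = 6); pick-and-place uses 100 of 100 (binding); test uses 86 of 95 (slack = 9); components uses 62 of 62 (binding).
By complementary slackness, y = 0 for the non-binding constraints.
From A_Bᵀ y = c: 2·y_pick-and-place + 2·y_components = 20; 4·y_pick-and-place + 2·y_components = 24.
This yields shadow prices y_pick-and-place = 2, y_components = 8.
Δz = y_components·Δb = 8 × (-5) = -40, so new z* = 696 − 40 = 656.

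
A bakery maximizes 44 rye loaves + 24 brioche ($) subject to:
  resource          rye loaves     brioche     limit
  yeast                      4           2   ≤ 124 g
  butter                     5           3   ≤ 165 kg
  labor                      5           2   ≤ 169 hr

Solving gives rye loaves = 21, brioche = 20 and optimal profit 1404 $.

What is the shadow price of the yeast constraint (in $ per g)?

Binding: yeast and butter. Non-binding: labor (24 unused).
By complementary slackness, y = 0 for the non-binding constraint.
The binding rows give the dual system: 4·y_yeast + 5·y_butter = 44 and 2·y_yeast + 3·y_butter = 24.
→ y_yeast = 6 and y_butter = 4.
Shadow price of yeast = 6.

6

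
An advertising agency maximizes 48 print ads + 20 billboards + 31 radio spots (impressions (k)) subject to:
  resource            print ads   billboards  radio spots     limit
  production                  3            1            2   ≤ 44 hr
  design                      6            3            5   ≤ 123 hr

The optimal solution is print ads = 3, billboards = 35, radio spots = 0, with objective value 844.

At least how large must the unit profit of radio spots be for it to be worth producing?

36

Both production and design are binding at x*.
Dual feasibility on the basic columns requires 3·y_production + 6·y_design = 48, 1·y_production + 3·y_design = 20.
Solving: y_production = 8, y_design = 4.
radio spots enters the basis when its profit ≥ yᵀa₃ = 8·2 + 4·5 = 36.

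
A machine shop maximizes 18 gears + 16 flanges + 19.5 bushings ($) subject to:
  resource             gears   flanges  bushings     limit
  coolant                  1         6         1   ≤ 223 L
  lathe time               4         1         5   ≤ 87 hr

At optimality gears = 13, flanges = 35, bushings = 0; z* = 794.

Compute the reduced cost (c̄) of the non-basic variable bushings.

At the optimum: coolant uses 223 of 223 (binding); lathe time uses 87 of 87 (binding).
Dual feasibility on the basic columns requires 1·y_coolant + 4·y_lathe time = 18, 6·y_coolant + 1·y_lathe time = 16.
→ y_coolant = 2 and y_lathe time = 4.
Reduced cost of bushings: c₃ − yᵀa₃ = 19.5 − (2·1 + 4·5) = 19.5 − 22 = -2.5.

-2.5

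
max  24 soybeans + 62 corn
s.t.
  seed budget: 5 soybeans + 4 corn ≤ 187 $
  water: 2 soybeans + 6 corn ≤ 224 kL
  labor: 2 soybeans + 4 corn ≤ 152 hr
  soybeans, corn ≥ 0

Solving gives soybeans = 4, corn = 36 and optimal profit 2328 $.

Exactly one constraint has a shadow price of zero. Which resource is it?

seed budget

seed budget: 164/187 (slack 23)
water: 224/224 (binding)
labor: 152/152 (binding)
By complementary slackness, a constraint with positive slack has shadow price 0 → seed budget.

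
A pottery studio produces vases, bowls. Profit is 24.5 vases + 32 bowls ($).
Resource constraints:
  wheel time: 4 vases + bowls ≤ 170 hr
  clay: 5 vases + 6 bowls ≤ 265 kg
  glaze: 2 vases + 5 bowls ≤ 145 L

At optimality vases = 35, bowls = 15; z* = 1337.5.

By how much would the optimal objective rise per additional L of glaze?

At the optimum: wheel time uses 155 of 170 (slack = 15); clay uses 265 of 265 (binding); glaze uses 145 of 145 (binding).
Since wheel time is not tight, its dual is 0.
The binding rows give the dual system: 5·y_clay + 2·y_glaze = 24.5 and 6·y_clay + 5·y_glaze = 32.
→ y_clay = 4.5 and y_glaze = 1.
Shadow price of glaze = 1.

1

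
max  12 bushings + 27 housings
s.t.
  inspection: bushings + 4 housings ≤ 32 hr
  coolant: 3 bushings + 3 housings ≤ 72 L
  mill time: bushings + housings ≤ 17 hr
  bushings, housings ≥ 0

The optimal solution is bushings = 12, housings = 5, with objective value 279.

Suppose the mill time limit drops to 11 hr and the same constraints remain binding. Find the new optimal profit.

237

Check each constraint at x*: inspection 32/32 (tight); coolant 51/72 (slack 21); mill time 17/17 (tight).
Since coolant is not tight, its dual is 0.
The binding rows give the dual system: 1·y_inspection + 1·y_mill time = 12 and 4·y_inspection + 1·y_mill time = 27.
Solving: y_inspection = 5, y_mill time = 7.
Δz = y_mill time·Δb = 7 × (-6) = -42, so new z* = 279 − 42 = 237.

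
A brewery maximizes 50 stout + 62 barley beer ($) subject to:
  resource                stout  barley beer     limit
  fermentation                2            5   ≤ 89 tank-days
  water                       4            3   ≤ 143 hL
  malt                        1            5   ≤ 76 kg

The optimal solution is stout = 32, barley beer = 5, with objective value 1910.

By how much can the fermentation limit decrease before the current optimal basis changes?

17.5

Binding constraints: fermentation, water. The basis is B = [[2,5],[4,3]] with det -14.
Per unit decrease in fermentation, x* moves by d = (0.2143, -0.2857).
The basis stays optimal until barley beer reaches 0; allowable decrease = 17.5 tank-days.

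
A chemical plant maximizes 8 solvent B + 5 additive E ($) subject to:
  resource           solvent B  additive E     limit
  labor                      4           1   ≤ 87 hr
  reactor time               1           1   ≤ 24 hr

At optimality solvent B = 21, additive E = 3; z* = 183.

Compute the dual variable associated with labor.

1

At the optimum: labor uses 87 of 87 (binding); reactor time uses 24 of 24 (binding).
From A_Bᵀ y = c: 4·y_labor + 1·y_reactor time = 8; 1·y_labor + 1·y_reactor time = 5.
→ y_labor = 1 and y_reactor time = 4.
Shadow price of labor = 1.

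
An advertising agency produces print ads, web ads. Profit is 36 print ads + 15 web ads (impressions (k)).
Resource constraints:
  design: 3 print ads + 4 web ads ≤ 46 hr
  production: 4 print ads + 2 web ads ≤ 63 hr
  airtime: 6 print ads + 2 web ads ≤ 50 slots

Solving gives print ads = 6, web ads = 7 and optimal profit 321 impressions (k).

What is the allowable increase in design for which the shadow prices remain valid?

54

Binding constraints: design, airtime. The basis is B = [[3,4],[6,2]] with det -18.
Per unit increase in design, x* moves by d = (-0.1111, 0.3333).
The basis stays optimal until print ads reaches 0; allowable increase = 54 hr.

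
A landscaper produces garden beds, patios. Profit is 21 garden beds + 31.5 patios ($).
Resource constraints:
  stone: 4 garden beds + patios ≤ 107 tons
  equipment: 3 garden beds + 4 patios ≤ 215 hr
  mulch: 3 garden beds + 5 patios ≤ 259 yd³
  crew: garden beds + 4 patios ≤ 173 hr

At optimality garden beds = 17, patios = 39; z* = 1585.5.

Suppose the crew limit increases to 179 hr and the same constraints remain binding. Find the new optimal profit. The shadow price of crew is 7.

Δb = 6, so new z* = 1585.5 + (7)·(6) = 1585.5 + 42 = 1627.5.

1627.5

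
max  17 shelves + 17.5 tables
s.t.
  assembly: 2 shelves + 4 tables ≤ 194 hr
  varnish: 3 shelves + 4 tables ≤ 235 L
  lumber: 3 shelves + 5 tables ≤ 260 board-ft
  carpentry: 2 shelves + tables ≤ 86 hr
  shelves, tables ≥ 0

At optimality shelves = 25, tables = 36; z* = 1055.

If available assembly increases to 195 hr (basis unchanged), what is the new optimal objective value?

At the optimum: assembly uses 194 of 194 (binding); varnish uses 219 of 235 (slack = 16); lumber uses 255 of 260 (slack = 5); carpentry uses 86 of 86 (binding).
Slack constraints have shadow price 0 (complementary slackness).
Dual feasibility on the basic columns requires 2·y_assembly + 2·y_carpentry = 17, 4·y_assembly + 1·y_carpentry = 17.5.
→ y_assembly = 3 and y_carpentry = 5.5.
Δz = y_assembly·Δb = 3 × (1) = 3, so new z* = 1055 + 3 = 1058.

1058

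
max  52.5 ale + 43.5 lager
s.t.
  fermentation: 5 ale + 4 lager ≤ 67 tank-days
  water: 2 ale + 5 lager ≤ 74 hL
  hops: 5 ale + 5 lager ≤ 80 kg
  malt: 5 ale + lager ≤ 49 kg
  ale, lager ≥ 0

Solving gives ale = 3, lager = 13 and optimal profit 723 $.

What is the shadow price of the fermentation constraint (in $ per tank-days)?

Binding: fermentation and hops. Non-binding: water (3 unused), malt (21 unused).
Since water, malt are not tight, their duals are 0.
The binding rows give the dual system: 5·y_fermentation + 5·y_hops = 52.5 and 4·y_fermentation + 5·y_hops = 43.5.
Solving: y_fermentation = 9, y_hops = 1.5.
Shadow price of fermentation = 9.

9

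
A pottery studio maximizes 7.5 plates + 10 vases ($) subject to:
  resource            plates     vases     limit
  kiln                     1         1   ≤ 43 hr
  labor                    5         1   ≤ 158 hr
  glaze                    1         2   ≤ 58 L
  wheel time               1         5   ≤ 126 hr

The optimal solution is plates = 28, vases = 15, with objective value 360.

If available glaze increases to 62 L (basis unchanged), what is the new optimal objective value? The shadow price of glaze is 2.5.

370

Δb = 4, so new z* = 360 + (2.5)·(4) = 360 + 10 = 370.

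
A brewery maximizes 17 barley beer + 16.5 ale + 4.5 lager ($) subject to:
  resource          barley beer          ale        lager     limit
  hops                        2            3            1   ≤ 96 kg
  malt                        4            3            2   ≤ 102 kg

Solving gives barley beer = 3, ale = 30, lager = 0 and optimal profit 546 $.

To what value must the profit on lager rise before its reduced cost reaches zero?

Check each constraint at x*: hops 96/96 (tight); malt 102/102 (tight).
Dual feasibility on the basic columns requires 2·y_hops + 4·y_malt = 17, 3·y_hops + 3·y_malt = 16.5.
→ y_hops = 2.5 and y_malt = 3.
lager enters the basis when its profit ≥ yᵀa₃ = 2.5·1 + 3·2 = 8.5.

8.5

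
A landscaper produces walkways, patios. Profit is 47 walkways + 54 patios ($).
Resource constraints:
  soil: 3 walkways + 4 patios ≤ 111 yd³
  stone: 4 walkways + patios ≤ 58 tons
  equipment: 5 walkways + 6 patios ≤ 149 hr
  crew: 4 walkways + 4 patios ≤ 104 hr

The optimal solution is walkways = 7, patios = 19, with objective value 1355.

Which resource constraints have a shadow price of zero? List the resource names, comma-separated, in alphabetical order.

soil: 97/111 (slack 14)
stone: 47/58 (slack 11)
equipment: 149/149 (binding)
crew: 104/104 (binding)
By complementary slackness, a constraint with positive slack has shadow price 0 → soil, stone.

soil, stone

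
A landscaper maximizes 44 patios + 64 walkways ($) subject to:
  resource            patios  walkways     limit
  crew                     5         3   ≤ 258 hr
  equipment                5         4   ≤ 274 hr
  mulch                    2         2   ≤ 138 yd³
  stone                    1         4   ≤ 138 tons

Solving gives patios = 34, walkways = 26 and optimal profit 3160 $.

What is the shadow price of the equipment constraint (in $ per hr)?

7

Binding: equipment and stone. Non-binding: crew (10 unused), mulch (18 unused).
Since crew, mulch are not tight, their duals are 0.
The binding rows give the dual system: 5·y_equipment + 1·y_stone = 44 and 4·y_equipment + 4·y_stone = 64.
→ y_equipment = 7 and y_stone = 9.
Shadow price of equipment = 7.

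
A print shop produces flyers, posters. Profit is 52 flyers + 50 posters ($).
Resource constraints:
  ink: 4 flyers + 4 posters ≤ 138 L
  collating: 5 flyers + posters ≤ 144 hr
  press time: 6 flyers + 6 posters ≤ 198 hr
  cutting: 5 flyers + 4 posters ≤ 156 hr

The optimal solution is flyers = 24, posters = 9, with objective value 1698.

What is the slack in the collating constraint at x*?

collating used = 5·24 + 1·9 = 129; slack = 144 − 129 = 15.

15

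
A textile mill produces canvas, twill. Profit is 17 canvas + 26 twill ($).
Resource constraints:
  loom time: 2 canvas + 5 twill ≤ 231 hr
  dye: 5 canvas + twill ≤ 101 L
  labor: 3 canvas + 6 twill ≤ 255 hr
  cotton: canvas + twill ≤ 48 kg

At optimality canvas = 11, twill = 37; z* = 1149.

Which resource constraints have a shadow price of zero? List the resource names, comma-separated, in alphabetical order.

dye, loom time

loom time: 207/231 (slack 24)
dye: 92/101 (slack 9)
labor: 255/255 (binding)
cotton: 48/48 (binding)
By complementary slackness, a constraint with positive slack has shadow price 0 → dye, loom time.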